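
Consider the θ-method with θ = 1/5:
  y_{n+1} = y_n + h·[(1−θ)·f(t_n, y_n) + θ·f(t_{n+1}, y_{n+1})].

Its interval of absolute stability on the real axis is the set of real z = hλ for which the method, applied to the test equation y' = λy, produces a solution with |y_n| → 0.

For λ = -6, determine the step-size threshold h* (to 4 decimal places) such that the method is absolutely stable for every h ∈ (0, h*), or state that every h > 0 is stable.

With y'=λy (z=hλ):
  y_{n+1} = y_n + z·[4/5·y_n + 1/5·y_{n+1}] ⇒ (1 − 1/5z)y_{n+1} = (1 + 4/5z)y_n
  Hence R(z) = (1 + 4/5z)/(1 − 1/5z).

Find x<0 with |R(x)|<1.
x=-0.32: |R|=0.6992
R=−1: 1+4/5x = −1+1/5x ⇒ -3/5x=2 ⇒ x=2/(-3/5)=-3.3333
Confirm numerically:
  x=-3.007: |R|=0.87773 <1
  x=-2.542: |R|=0.68523 <1
  x=-2.090: |R|=0.47391 <1
  x=-3.917: |R|=1.19637 >1
  x=-3.732: |R|=1.13697 >1
Interval (-3.3333, 0).

(-3.3333,0); λ=-6 ⇒ h* = (10/3)/6 = 0.5556.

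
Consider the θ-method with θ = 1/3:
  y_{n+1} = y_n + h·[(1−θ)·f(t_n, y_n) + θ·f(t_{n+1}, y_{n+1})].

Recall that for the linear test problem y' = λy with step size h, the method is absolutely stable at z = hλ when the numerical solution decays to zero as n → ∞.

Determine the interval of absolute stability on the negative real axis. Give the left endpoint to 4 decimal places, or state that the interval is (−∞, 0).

On y'=λy, z=hλ:
  y_{n+1} = y_n + z·[2/3·y_n + 1/3·y_{n+1}] ⇒ (1 − 1/3z)y_{n+1} = (1 + 2/3z)y_n
  so R(z) = (1 + 2/3z)/(1 − 1/3z).

Boundary: |R(x)|=1, x<0.
x=-0.45: |R|=0.6087
R=−1: 1+2/3x = −1+1/3x ⇒ -1/3x=2 ⇒ x=2/(-1/3)=-6.0000
Confirm numerically:
  x=-5.278: |R|=0.91278 <1
  x=-4.524: |R|=0.80383 <1
  x=-4.076: |R|=0.72809 <1
  x=-2.600: |R|=0.39286 <1
  x=-6.499: |R|=1.05253 >1
  x=-6.446: |R|=1.04722 >1
Interval (-6.0000, 0).

(-6.0000, 0).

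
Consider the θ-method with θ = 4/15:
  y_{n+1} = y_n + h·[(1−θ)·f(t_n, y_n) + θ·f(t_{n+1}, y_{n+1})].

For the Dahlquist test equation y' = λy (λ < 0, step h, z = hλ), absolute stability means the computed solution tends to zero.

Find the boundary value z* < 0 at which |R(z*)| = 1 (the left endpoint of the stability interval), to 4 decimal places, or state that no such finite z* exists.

z* = -4.2857.

With y'=λy (z=hλ):
  y_{n+1} = y_n + z·[11/15·y_n + 4/15·y_{n+1}] ⇒ (1 − 4/15z)y_{n+1} = (1 + 11/15z)y_n
  so R(z) = (1 + 11/15z)/(1 − 4/15z).

Boundary: |R(x)|=1, x<0.
x=-1.19: |R|=0.0967
R=−1: 1+11/15x = −1+4/15x ⇒ -7/15x=2 ⇒ x=2/(-7/15)=-4.2857
Confirm numerically:
  x=-3.832: |R|=0.89528 <1
  x=-3.743: |R|=0.87325 <1
  x=-3.699: |R|=0.86216 <1
  x=-2.904: |R|=0.63661 <1
  x=-4.882: |R|=1.12089 >1
  x=-4.796: |R|=1.10449 >1
Interval (-4.2857, 0).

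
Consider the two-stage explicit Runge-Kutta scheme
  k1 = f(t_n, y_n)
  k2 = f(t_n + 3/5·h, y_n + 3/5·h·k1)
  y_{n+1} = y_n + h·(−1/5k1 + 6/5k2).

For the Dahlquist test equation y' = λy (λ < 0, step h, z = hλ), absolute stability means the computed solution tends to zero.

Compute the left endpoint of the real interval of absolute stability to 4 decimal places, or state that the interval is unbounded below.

Test eqn y'=λy, z=hλ:
  k1=λy_n ⇒ h·k1=z·y_n;  k2=λ(1+3/5z)y_n ⇒ h·k2=z(1+3/5z)y_n
  y_{n+1}/y_n = 1 − 1/5z + 6/5z(1+3/5z) = 1 + z + 18/25z²
  Hence R(z) = 1 + z + 18/25z².

Need |R(x)|<1, x<0.
x=-0.89: |R|=0.6803
R=1: x+18/25x²=0 ⇒ x=−25/18=-1.3889; min R=1−1/(4·18/25)=0.6528>−1
Confirm numerically:
  x=-1.037: |R|=0.73727 <1
  x=-0.977: |R|=0.71026 <1
  x=-0.778: |R|=0.65780 <1
  x=-0.657: |R|=0.65379 <1
  x=-1.668: |R|=1.33520 >1
  x=-1.526: |R|=1.15065 >1
So |R|<1 on (-1.3889, 0).

z* = -1.3889.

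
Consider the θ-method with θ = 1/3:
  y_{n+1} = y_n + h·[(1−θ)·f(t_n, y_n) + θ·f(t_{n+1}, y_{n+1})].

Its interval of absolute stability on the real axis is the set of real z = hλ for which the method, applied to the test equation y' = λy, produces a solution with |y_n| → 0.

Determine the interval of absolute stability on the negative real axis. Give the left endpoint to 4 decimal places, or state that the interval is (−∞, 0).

(-6.0000, 0).

On y'=λy, z=hλ:
  y_{n+1} = y_n + z·[2/3·y_n + 1/3·y_{n+1}] ⇒ (1 − 1/3z)y_{n+1} = (1 + 2/3z)y_n
  Hence R(z) = (1 + 2/3z)/(1 − 1/3z).

Solve |R(x)|<1 on ℝ⁻.
x=-1.34: |R|=0.0737
R=−1: 1+2/3x = −1+1/3x ⇒ -1/3x=2 ⇒ x=2/(-1/3)=-6.0000
Confirm numerically:
  x=-5.741: |R|=0.97037 <1
  x=-5.470: |R|=0.93743 <1
  x=-4.293: |R|=0.76594 <1
  x=-3.824: |R|=0.68113 <1
  x=-6.584: |R|=1.06093 >1
  x=-6.195: |R|=1.02121 >1
Interval (-6.0000, 0).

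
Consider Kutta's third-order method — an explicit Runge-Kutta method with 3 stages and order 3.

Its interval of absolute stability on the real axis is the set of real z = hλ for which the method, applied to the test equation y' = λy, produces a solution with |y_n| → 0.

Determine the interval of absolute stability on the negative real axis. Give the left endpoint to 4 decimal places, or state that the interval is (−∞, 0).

z∈(-2.5127,0).

Set f=λy, z=hλ:
  order 3, 3-stage ⇒ R(z)=1+z+z^2/2+z^3/6
  (e.g. R(-1.62)=-0.01639, |R|=0.01639)

Solve |R(x)|<1 on ℝ⁻.
x=-1.62: |R|=0.0164
|R(-2.61)|=1.1672 |R(-2.19)|=0.5425 |R(-0.73)|=0.4716
Bisect:
  x_lo=-3.0165 |R|=2.0415  x_hi=-0.2775 |R|=0.7574
  mid=-1.64700 |R|=0.03530 →hi
  mid=-2.33173 |R|=0.72618 →hi
  mid=-2.67410 |R|=1.28570 →lo
  mid=-2.50292 |R|=0.98392 →hi
  mid=-2.58851 |R|=1.12899 →lo
  mid=-2.54572 |R|=1.05504 →lo
  mid=-2.52432 |R|=1.01913 →lo
  ...
  [-2.51278,-2.51262] ⇒ x*=-2.5127
So |R|<1 on (-2.5127, 0).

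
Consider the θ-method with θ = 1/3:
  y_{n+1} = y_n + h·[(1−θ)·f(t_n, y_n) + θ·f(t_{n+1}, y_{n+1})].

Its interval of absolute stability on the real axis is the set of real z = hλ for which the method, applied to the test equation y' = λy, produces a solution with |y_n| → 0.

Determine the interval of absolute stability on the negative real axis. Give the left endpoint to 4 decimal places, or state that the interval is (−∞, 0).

On y'=λy, z=hλ:
  y_{n+1} = y_n + z·[2/3·y_n + 1/3·y_{n+1}] ⇒ (1 − 1/3z)y_{n+1} = (1 + 2/3z)y_n
  ⇒ R(z) = (1 + 2/3z)/(1 − 1/3z).

Need |R(x)|<1, x<0.
x=-1.29: |R|=0.0979
R=−1: 1+2/3x = −1+1/3x ⇒ -1/3x=2 ⇒ x=2/(-1/3)=-6.0000
Confirm numerically:
  x=-3.510: |R|=0.61751 <1
  x=-3.495: |R|=0.61432 <1
  x=-3.027: |R|=0.50672 <1
  x=-2.803: |R|=0.44908 <1
  x=-6.445: |R|=1.04711 >1
  x=-6.429: |R|=1.04550 >1
  x=-6.198: |R|=1.02153 >1
So |R|<1 on (-6.0000, 0).

(-6.0000, 0).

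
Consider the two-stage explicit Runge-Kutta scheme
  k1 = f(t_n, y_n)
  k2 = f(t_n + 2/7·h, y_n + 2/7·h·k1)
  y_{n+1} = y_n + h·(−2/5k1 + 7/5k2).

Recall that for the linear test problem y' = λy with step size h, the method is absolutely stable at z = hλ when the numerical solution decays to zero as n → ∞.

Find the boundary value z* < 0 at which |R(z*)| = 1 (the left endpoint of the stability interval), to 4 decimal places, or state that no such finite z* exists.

Set f=λy, z=hλ:
  k1=λy_n ⇒ h·k1=z·y_n;  k2=λ(1+2/7z)y_n ⇒ h·k2=z(1+2/7z)y_n
  y_{n+1}/y_n = 1 − 2/5z + 7/5z(1+2/7z) = 1 + z + 2/5z²
  R(z) = 1 + z + 2/5z².

Need |R(x)|<1, x<0.
x=-1.28: |R|=0.3754
R=1: x+2/5x²=0 ⇒ x=−5/2=-2.5000; min R=1−1/(4·2/5)=0.3750>−1
Confirm numerically:
  x=-2.040: |R|=0.62464 <1
  x=-2.027: |R|=0.61649 <1
  x=-1.693: |R|=0.45350 <1
  x=-2.674: |R|=1.18611 >1
  x=-2.670: |R|=1.18156 >1
So |R|<1 on (-2.5000, 0).

z* = -2.5000.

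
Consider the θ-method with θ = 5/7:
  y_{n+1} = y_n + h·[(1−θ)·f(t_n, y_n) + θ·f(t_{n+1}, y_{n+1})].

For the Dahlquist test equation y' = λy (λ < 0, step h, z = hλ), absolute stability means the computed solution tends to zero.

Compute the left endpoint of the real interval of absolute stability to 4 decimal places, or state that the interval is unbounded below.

(−∞, 0) — no finite endpoint.

On y'=λy, z=hλ:
  y_{n+1} = y_n + z·[2/7·y_n + 5/7·y_{n+1}] ⇒ (1 − 5/7z)y_{n+1} = (1 + 2/7z)y_n
  so R(z) = (1 + 2/7z)/(1 − 5/7z).

Boundary: |R(x)|=1, x<0.
x=-0.73: |R|=0.5202
x=-2: |R|=0.1765
x=-10: |R|=0.2281
x=-100: |R|=0.3807
θ=5/7≥1/2 ⇒ |1+2/7x|<|1−5/7x| ∀x<0 ⇒ stable on all of ℝ⁻.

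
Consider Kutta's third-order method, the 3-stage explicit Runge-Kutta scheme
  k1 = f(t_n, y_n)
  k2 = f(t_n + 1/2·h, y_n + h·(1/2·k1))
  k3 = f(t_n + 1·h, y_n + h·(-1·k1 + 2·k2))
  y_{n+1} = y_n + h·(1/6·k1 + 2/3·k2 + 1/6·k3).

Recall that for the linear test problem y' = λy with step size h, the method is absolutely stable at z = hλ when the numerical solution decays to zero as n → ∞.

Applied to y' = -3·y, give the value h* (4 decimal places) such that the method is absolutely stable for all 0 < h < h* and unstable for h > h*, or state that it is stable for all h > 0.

(-2.5127,0); λ=-3 ⇒ h* = 0.8376.

With y'=λy (z=hλ):
  order 3, 3-stage ⇒ R(z)=1+z+z^2/2+z^3/6
  (e.g. R(-1.29)=0.18427, |R|=0.18427)

Need |R(x)|<1, x<0.
x=-1.29: |R|=0.1843
|R(-2.48)|=0.9470 |R(-1.37)|=0.1399 |R(-0.71)|=0.4824
Bisect:
  x_lo=-3.0387 |R|=2.0983  x_hi=-0.1604 |R|=0.8518
  mid=-1.59956 |R|=0.00237 →hi
  mid=-2.31913 |R|=0.70881 →hi
  mid=-2.67892 |R|=1.29487 →lo
  mid=-2.49903 |R|=0.97758 →hi
  mid=-2.58897 |R|=1.12980 →lo
  mid=-2.54400 |R|=1.05213 →lo
  mid=-2.52151 |R|=1.01447 →lo
  ...
  [-2.51290,-2.51273] ⇒ x*=-2.5127
So |R|<1 on (-2.5127, 0).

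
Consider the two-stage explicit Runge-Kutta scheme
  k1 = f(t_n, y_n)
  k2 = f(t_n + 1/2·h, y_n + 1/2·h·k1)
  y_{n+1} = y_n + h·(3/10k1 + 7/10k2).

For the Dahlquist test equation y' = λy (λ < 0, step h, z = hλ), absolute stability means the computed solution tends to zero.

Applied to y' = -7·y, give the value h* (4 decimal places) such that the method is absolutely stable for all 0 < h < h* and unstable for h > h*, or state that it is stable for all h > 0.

(-2.8571,0); λ=-7 ⇒ h* = (20/7)/7 = 0.4082.

With y'=λy (z=hλ):
  k1=λy_n ⇒ h·k1=z·y_n;  k2=λ(1+1/2z)y_n ⇒ h·k2=z(1+1/2z)y_n
  y_{n+1}/y_n = 1 + 3/10z + 7/10z(1+1/2z) = 1 + z + 7/20z²
  so R(z) = 1 + z + 7/20z².

Boundary: |R(x)|=1, x<0.
x=-1.67: |R|=0.3061
R=1: x+7/20x²=0 ⇒ x=−20/7=-2.8571; min R=1−1/(4·7/20)=0.2857>−1
Confirm numerically:
  x=-2.181: |R|=0.48387 <1
  x=-1.571: |R|=0.29281 <1
  x=-1.506: |R|=0.28781 <1
  x=-1.200: |R|=0.30400 <1
  x=-3.396: |R|=1.64049 >1
  x=-2.952: |R|=1.09801 >1
Stable set (-2.8571, 0).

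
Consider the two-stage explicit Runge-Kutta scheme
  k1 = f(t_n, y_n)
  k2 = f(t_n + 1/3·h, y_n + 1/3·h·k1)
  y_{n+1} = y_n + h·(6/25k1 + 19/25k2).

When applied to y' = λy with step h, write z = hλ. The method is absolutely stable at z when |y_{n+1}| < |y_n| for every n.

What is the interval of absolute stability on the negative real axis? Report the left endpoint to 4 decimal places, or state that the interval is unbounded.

z∈(-3.9474,0).

On y'=λy, z=hλ:
  k1=λy_n ⇒ h·k1=z·y_n;  k2=λ(1+1/3z)y_n ⇒ h·k2=z(1+1/3z)y_n
  y_{n+1}/y_n = 1 + 6/25z + 19/25z(1+1/3z) = 1 + z + 19/75z²
  so R(z) = 1 + z + 19/75z².

Solve |R(x)|<1 on ℝ⁻.
x=-0.5: |R|=0.5633
R=1: x+19/75x²=0 ⇒ x=−75/19=-3.9474; min R=1−1/(4·19/75)=0.0132>−1
Confirm numerically:
  x=-3.789: |R|=0.84799 <1
  x=-3.671: |R|=0.74298 <1
  x=-1.808: |R|=0.02011 <1
  x=-1.764: |R|=0.02430 <1
  x=-4.091: |R|=1.14886 >1
  x=-4.018: |R|=1.07190 >1
  x=-3.987: |R|=1.04003 >1
So |R|<1 on (-3.9474, 0).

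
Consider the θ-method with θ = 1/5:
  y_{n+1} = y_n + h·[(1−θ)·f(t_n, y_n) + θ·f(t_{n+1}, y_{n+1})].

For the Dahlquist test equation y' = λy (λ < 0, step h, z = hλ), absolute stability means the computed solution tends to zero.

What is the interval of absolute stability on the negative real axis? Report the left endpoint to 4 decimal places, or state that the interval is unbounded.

(-3.3333, 0).

On y'=λy, z=hλ:
  y_{n+1} = y_n + z·[4/5·y_n + 1/5·y_{n+1}] ⇒ (1 − 1/5z)y_{n+1} = (1 + 4/5z)y_n
  so R(z) = (1 + 4/5z)/(1 − 1/5z).

Boundary: |R(x)|=1, x<0.
x=-0.71: |R|=0.3783
R=−1: 1+4/5x = −1+1/5x ⇒ -3/5x=2 ⇒ x=2/(-3/5)=-3.3333
Confirm numerically:
  x=-2.439: |R|=0.63933 <1
  x=-1.960: |R|=0.40805 <1
  x=-1.436: |R|=0.11560 <1
  x=-3.857: |R|=1.17737 >1
  x=-3.852: |R|=1.17578 >1
  x=-3.485: |R|=1.05362 >1
Stable set (-3.3333, 0).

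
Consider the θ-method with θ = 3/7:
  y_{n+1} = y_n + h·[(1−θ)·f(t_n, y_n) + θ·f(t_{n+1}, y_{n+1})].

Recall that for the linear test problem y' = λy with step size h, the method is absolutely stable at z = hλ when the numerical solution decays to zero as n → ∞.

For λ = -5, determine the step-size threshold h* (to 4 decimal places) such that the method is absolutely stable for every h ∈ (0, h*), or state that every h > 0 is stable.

Set f=λy, z=hλ:
  y_{n+1} = y_n + z·[4/7·y_n + 3/7·y_{n+1}] ⇒ (1 − 3/7z)y_{n+1} = (1 + 4/7z)y_n
  so R(z) = (1 + 4/7z)/(1 − 3/7z).

Boundary: |R(x)|=1, x<0.
x=-0.33: |R|=0.7109
R=−1: 1+4/7x = −1+3/7x ⇒ -1/7x=2 ⇒ x=2/(-1/7)=-14.0000
Confirm numerically:
  x=-9.367: |R|=0.86801 <1
  x=-9.220: |R|=0.86209 <1
  x=-7.476: |R|=0.77831 <1
  x=-7.234: |R|=0.76427 <1
  x=-14.387: |R|=1.00772 >1
  x=-14.300: |R|=1.00601 >1
Stable set (-14.0000, 0).

(-14.0000,0); λ=-5 ⇒ h* = (14)/5 = 2.8000.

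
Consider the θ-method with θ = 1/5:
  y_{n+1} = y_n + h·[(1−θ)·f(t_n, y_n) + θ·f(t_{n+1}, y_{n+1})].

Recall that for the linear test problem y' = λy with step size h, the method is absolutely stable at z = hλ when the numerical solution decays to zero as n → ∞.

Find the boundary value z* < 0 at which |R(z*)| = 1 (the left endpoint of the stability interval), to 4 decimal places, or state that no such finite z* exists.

With y'=λy (z=hλ):
  y_{n+1} = y_n + z·[4/5·y_n + 1/5·y_{n+1}] ⇒ (1 − 1/5z)y_{n+1} = (1 + 4/5z)y_n
  Hence R(z) = (1 + 4/5z)/(1 − 1/5z).

Find x<0 with |R(x)|<1.
x=-0.49: |R|=0.5537
R=−1: 1+4/5x = −1+1/5x ⇒ -3/5x=2 ⇒ x=2/(-3/5)=-3.3333
Confirm numerically:
  x=-3.177: |R|=0.94264 <1
  x=-3.175: |R|=0.94190 <1
  x=-2.992: |R|=0.87187 <1
  x=-1.389: |R|=0.08702 <1
  x=-3.597: |R|=1.09201 >1
  x=-3.447: |R|=1.04037 >1
So |R|<1 on (-3.3333, 0).

z* = -3.3333.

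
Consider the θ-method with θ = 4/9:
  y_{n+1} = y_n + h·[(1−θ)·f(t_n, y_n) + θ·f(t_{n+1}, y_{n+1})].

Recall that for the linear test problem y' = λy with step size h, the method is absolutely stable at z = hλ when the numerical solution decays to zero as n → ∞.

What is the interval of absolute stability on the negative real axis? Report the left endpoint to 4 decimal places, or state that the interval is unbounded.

(-18.0000, 0).

With y'=λy (z=hλ):
  y_{n+1} = y_n + z·[5/9·y_n + 4/9·y_{n+1}] ⇒ (1 − 4/9z)y_{n+1} = (1 + 5/9z)y_n
  Hence R(z) = (1 + 5/9z)/(1 − 4/9z).

Solve |R(x)|<1 on ℝ⁻.
x=-1.71: |R|=0.0284
R=−1: 1+5/9x = −1+4/9x ⇒ -1/9x=2 ⇒ x=2/(-1/9)=-18.0000
Confirm numerically:
  x=-12.074: |R|=0.89657 <1
  x=-12.014: |R|=0.89509 <1
  x=-10.705: |R|=0.85922 <1
  x=-10.391: |R|=0.84952 <1
  x=-18.486: |R|=1.00586 >1
  x=-18.350: |R|=1.00425 >1
  x=-18.063: |R|=1.00078 >1
Interval (-18.0000, 0).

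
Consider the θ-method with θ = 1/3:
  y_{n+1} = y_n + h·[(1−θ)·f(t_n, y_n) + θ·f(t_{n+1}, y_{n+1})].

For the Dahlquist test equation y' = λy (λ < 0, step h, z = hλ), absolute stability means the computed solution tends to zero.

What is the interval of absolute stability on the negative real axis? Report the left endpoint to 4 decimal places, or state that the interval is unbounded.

Test eqn y'=λy, z=hλ:
  y_{n+1} = y_n + z·[2/3·y_n + 1/3·y_{n+1}] ⇒ (1 − 1/3z)y_{n+1} = (1 + 2/3z)y_n
  R(z) = (1 + 2/3z)/(1 − 1/3z).

Find x<0 with |R(x)|<1.
x=-0.92: |R|=0.2959
R=−1: 1+2/3x = −1+1/3x ⇒ -1/3x=2 ⇒ x=2/(-1/3)=-6.0000
Confirm numerically:
  x=-5.736: |R|=0.96978 <1
  x=-5.402: |R|=0.92883 <1
  x=-4.902: |R|=0.86105 <1
  x=-6.390: |R|=1.04153 >1
  x=-6.284: |R|=1.03059 >1
Interval (-6.0000, 0).

z∈(-6.0000,0).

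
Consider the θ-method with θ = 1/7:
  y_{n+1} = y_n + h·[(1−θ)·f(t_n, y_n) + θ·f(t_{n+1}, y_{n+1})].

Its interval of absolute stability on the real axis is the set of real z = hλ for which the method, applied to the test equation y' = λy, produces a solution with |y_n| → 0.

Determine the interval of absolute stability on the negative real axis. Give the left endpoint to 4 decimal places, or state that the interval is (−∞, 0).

Set f=λy, z=hλ:
  y_{n+1} = y_n + z·[6/7·y_n + 1/7·y_{n+1}] ⇒ (1 − 1/7z)y_{n+1} = (1 + 6/7z)y_n
  R(z) = (1 + 6/7z)/(1 − 1/7z).

Solve |R(x)|<1 on ℝ⁻.
x=-1.06: |R|=0.0794
R=−1: 1+6/7x = −1+1/7x ⇒ -5/7x=2 ⇒ x=2/(-5/7)=-2.8000
Confirm numerically:
  x=-2.143: |R|=0.64071 <1
  x=-1.520: |R|=0.24883 <1
  x=-1.489: |R|=0.22782 <1
  x=-1.284: |R|=0.08498 <1
  x=-3.216: |R|=1.20360 >1
  x=-3.181: |R|=1.18711 >1
  x=-2.965: |R|=1.08279 >1
Interval (-2.8000, 0).

z∈(-2.8000,0).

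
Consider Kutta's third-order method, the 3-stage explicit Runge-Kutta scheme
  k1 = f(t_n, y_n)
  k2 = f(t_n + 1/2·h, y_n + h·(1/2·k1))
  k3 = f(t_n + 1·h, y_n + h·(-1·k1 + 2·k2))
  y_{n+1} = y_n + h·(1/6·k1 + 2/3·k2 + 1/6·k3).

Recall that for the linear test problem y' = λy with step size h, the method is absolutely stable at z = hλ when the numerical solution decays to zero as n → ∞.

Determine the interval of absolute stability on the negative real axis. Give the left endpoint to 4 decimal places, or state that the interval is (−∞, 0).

(-2.5127, 0).

On y'=λy, z=hλ:
  order 3, 3-stage ⇒ R(z)=1+z+z^2/2+z^3/6
  (e.g. R(-0.36)=0.69702, |R|=0.69702)

Find x<0 with |R(x)|<1.
x=-0.36: |R|=0.6970
|R(-2.91)|=1.7830 |R(-2.86)|=1.6691 |R(-1.47)|=0.0810
Bisect:
  x_lo=-3.1922 |R|=2.5187  x_hi=-0.3018 |R|=0.7392
  mid=-1.74700 |R|=0.10964 →hi
  mid=-2.46962 |R|=0.93049 →hi
  mid=-2.83093 |R|=1.60511 →lo
  mid=-2.65028 |R|=1.24087 →lo
  mid=-2.55995 |R|=1.07932 →lo
  mid=-2.51479 |R|=1.00336 →lo
  mid=-2.49220 |R|=0.96654 →hi
  ...
  [-2.51285,-2.51267] ⇒ x*=-2.5127
So |R|<1 on (-2.5127, 0).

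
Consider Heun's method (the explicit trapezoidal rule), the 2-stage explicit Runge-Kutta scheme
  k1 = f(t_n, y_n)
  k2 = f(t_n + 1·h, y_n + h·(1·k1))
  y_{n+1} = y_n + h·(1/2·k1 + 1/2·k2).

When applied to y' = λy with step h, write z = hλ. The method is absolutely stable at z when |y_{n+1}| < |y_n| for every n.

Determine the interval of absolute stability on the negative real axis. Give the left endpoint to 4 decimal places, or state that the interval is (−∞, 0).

On y'=λy, z=hλ:
  order 2, 2-stage ⇒ R(z)=1+z+z^2/2
  (e.g. R(-1.53)=0.64045, |R|=0.64045)

Find x<0 with |R(x)|<1.
x=-1.53: |R|=0.6404
|R(-2.22)|=1.2442 |R(-0.99)|=0.5000 |R(-0.85)|=0.5112
Bisect:
  x_lo=-2.6264 |R|=1.8226  x_hi=-0.1487 |R|=0.8623
  mid=-1.38757 |R|=0.57511 →hi
  mid=-2.00699 |R|=1.00701 →lo
  mid=-1.69728 |R|=0.74310 →hi
  mid=-1.85214 |R|=0.86307 →hi
  mid=-1.92956 |R|=0.93204 →hi
  mid=-1.96828 |R|=0.96878 →hi
  mid=-1.98763 |R|=0.98771 →hi
  mid=-1.99731 |R|=0.99732 →hi
  ...
  [-2.00003,-1.99988] ⇒ x*=-2.0000
Interval (-2.0000, 0).

z∈(-2.0000,0).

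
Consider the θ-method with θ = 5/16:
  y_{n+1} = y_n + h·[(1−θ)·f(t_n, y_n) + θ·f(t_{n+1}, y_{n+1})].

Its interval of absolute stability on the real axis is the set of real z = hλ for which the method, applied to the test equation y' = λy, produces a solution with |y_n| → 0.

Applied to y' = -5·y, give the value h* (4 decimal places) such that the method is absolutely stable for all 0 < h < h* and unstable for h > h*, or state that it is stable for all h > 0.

With y'=λy (z=hλ):
  y_{n+1} = y_n + z·[11/16·y_n + 5/16·y_{n+1}] ⇒ (1 − 5/16z)y_{n+1} = (1 + 11/16z)y_n
  ⇒ R(z) = (1 + 11/16z)/(1 − 5/16z).

Find x<0 with |R(x)|<1.
x=-0.43: |R|=0.6209
R=−1: 1+11/16x = −1+5/16x ⇒ -3/8x=2 ⇒ x=2/(-3/8)=-5.3333
Confirm numerically:
  x=-5.070: |R|=0.96179 <1
  x=-3.108: |R|=0.57666 <1
  x=-2.494: |R|=0.40162 <1
  x=-5.851: |R|=1.06863 >1
  x=-5.844: |R|=1.06776 >1
Stable set (-5.3333, 0).

(-5.3333,0); λ=-5 ⇒ h* = (16/3)/5 = 1.0667.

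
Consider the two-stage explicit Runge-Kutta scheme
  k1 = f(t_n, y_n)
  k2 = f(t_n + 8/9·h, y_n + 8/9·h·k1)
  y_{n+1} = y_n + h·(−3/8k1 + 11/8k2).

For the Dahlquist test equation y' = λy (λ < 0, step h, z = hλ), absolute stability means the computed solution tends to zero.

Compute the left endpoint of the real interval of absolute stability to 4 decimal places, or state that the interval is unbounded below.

left endpoint -0.8182.

On y'=λy, z=hλ:
  k1=λy_n ⇒ h·k1=z·y_n;  k2=λ(1+8/9z)y_n ⇒ h·k2=z(1+8/9z)y_n
  y_{n+1}/y_n = 1 − 3/8z + 11/8z(1+8/9z) = 1 + z + 11/9z²
  Hence R(z) = 1 + z + 11/9z².

Boundary: |R(x)|=1, x<0.
x=-1.57: |R|=2.4427
R=1: x+11/9x²=0 ⇒ x=−9/11=-0.8182; min R=1−1/(4·11/9)=0.7955>−1
Confirm numerically:
  x=-0.755: |R|=0.94170 <1
  x=-0.713: |R|=0.90834 <1
  x=-0.534: |R|=0.81452 <1
  x=-0.387: |R|=0.79605 <1
  x=-1.262: |R|=1.68456 >1
  x=-0.941: |R|=1.14125 >1
  x=-0.889: |R|=1.07695 >1
Interval (-0.8182, 0).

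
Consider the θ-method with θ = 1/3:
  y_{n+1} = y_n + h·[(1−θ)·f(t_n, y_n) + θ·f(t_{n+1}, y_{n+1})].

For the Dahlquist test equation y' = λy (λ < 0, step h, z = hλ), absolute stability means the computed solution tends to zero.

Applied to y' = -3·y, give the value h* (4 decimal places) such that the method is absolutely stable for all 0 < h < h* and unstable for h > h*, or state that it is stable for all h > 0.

(-6.0000,0); λ=-3 ⇒ h* = (6)/3 = 2.0000.

Set f=λy, z=hλ:
  y_{n+1} = y_n + z·[2/3·y_n + 1/3·y_{n+1}] ⇒ (1 − 1/3z)y_{n+1} = (1 + 2/3z)y_n
  R(z) = (1 + 2/3z)/(1 − 1/3z).

Need |R(x)|<1, x<0.
x=-0.59: |R|=0.5070
R=−1: 1+2/3x = −1+1/3x ⇒ -1/3x=2 ⇒ x=2/(-1/3)=-6.0000
Confirm numerically:
  x=-4.496: |R|=0.79936 <1
  x=-4.223: |R|=0.75398 <1
  x=-4.120: |R|=0.73596 <1
  x=-6.505: |R|=1.05313 >1
  x=-6.297: |R|=1.03195 >1
So |R|<1 on (-6.0000, 0).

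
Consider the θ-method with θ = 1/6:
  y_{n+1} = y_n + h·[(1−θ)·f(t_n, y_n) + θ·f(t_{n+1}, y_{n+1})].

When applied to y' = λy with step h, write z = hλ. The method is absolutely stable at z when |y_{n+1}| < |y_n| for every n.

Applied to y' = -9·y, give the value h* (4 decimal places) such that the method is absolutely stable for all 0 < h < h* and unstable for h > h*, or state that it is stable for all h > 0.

Set f=λy, z=hλ:
  y_{n+1} = y_n + z·[5/6·y_n + 1/6·y_{n+1}] ⇒ (1 − 1/6z)y_{n+1} = (1 + 5/6z)y_n
  ⇒ R(z) = (1 + 5/6z)/(1 − 1/6z).

Solve |R(x)|<1 on ℝ⁻.
x=-0.63: |R|=0.4299
R=−1: 1+5/6x = −1+1/6x ⇒ -2/3x=2 ⇒ x=2/(-2/3)=-3.0000
Confirm numerically:
  x=-2.967: |R|=0.98528 <1
  x=-2.902: |R|=0.95596 <1
  x=-2.715: |R|=0.86919 <1
  x=-2.671: |R|=0.84823 <1
  x=-3.192: |R|=1.08355 >1
  x=-3.167: |R|=1.07287 >1
  x=-3.065: |R|=1.02868 >1
Interval (-3.0000, 0).

(-3.0000,0); λ=-9 ⇒ h* = (3)/9 = 0.3333.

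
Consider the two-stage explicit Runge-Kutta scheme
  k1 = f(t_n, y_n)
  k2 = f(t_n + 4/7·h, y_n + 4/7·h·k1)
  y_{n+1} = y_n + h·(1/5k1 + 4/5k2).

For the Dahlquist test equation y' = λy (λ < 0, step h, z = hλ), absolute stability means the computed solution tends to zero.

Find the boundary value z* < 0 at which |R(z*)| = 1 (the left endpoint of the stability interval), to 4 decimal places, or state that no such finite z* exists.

z* = -2.1875.

Test eqn y'=λy, z=hλ:
  k1=λy_n ⇒ h·k1=z·y_n;  k2=λ(1+4/7z)y_n ⇒ h·k2=z(1+4/7z)y_n
  y_{n+1}/y_n = 1 + 1/5z + 4/5z(1+4/7z) = 1 + z + 16/35z²
  so R(z) = 1 + z + 16/35z².

Need |R(x)|<1, x<0.
x=-1.32: |R|=0.4765
R=1: x+16/35x²=0 ⇒ x=−35/16=-2.1875; min R=1−1/(4·16/35)=0.4531>−1
Confirm numerically:
  x=-1.843: |R|=0.70975 <1
  x=-1.414: |R|=0.50001 <1
  x=-1.302: |R|=0.47295 <1
  x=-2.733: |R|=1.68153 >1
  x=-2.353: |R|=1.17802 >1
Interval (-2.1875, 0).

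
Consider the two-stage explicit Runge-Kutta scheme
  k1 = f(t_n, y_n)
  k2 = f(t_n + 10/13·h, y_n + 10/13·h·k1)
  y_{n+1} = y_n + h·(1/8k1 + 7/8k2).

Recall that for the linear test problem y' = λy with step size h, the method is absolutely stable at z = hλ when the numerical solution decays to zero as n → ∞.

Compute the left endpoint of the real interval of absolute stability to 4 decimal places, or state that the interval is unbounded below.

z* = -1.4857.

With y'=λy (z=hλ):
  k1=λy_n ⇒ h·k1=z·y_n;  k2=λ(1+10/13z)y_n ⇒ h·k2=z(1+10/13z)y_n
  y_{n+1}/y_n = 1 + 1/8z + 7/8z(1+10/13z) = 1 + z + 35/52z²
  so R(z) = 1 + z + 35/52z².

Boundary: |R(x)|=1, x<0.
x=-0.76: |R|=0.6288
R=1: x+35/52x²=0 ⇒ x=−52/35=-1.4857; min R=1−1/(4·35/52)=0.6286>−1
Confirm numerically:
  x=-1.189: |R|=0.76254 <1
  x=-0.879: |R|=0.64105 <1
  x=-0.729: |R|=0.62870 <1
  x=-1.853: |R|=1.45808 >1
  x=-1.752: |R|=1.31401 >1
So |R|<1 on (-1.4857, 0).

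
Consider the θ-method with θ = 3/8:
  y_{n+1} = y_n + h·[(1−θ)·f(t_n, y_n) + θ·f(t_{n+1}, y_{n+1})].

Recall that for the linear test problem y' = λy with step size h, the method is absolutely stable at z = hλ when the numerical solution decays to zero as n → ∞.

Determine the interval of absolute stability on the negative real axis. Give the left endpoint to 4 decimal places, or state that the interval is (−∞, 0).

Test eqn y'=λy, z=hλ:
  y_{n+1} = y_n + z·[5/8·y_n + 3/8·y_{n+1}] ⇒ (1 − 3/8z)y_{n+1} = (1 + 5/8z)y_n
  ⇒ R(z) = (1 + 5/8z)/(1 − 3/8z).

Solve |R(x)|<1 on ℝ⁻.
x=-1.79: |R|=0.0711
R=−1: 1+5/8x = −1+3/8x ⇒ -1/4x=2 ⇒ x=2/(-1/4)=-8.0000
Confirm numerically:
  x=-7.895: |R|=0.99337 <1
  x=-6.603: |R|=0.89953 <1
  x=-4.257: |R|=0.63959 <1
  x=-8.317: |R|=1.01924 >1
  x=-8.186: |R|=1.01143 >1
So |R|<1 on (-8.0000, 0).

(-8.0000, 0).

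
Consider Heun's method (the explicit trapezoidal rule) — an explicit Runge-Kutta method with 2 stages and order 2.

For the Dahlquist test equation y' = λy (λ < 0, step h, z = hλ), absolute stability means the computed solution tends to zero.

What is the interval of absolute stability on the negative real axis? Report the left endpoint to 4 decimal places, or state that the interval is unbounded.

Test eqn y'=λy, z=hλ:
  order 2, 2-stage ⇒ R(z)=1+z+z^2/2
  (e.g. R(-1.56)=0.65680, |R|=0.65680)

Solve |R(x)|<1 on ℝ⁻.
x=-1.56: |R|=0.6568
|R(-1.58)|=0.6682 |R(-0.72)|=0.5392 |R(-0.59)|=0.5840
Bisect:
  x_lo=-2.3510 |R|=1.4126  x_hi=-0.3798 |R|=0.6923
  mid=-1.36538 |R|=0.56675 →hi
  mid=-1.85818 |R|=0.86824 →hi
  mid=-2.10458 |R|=1.11005 →lo
  mid=-1.98138 |R|=0.98155 →hi
  mid=-2.04298 |R|=1.04390 →lo
  mid=-2.01218 |R|=1.01225 →lo
  mid=-1.99678 |R|=0.99678 →hi
  mid=-2.00448 |R|=1.00449 →lo
  ...
  [-2.00003,-1.99991] ⇒ x*=-2.0000
Interval (-2.0000, 0).

(-2.0000, 0).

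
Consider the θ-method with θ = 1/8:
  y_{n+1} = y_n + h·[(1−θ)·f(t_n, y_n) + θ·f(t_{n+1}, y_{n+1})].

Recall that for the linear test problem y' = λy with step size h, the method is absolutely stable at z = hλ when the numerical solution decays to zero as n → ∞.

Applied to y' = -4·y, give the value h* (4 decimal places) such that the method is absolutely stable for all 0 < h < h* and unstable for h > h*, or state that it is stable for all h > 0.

Set f=λy, z=hλ:
  y_{n+1} = y_n + z·[7/8·y_n + 1/8·y_{n+1}] ⇒ (1 − 1/8z)y_{n+1} = (1 + 7/8z)y_n
  ⇒ R(z) = (1 + 7/8z)/(1 − 1/8z).

Solve |R(x)|<1 on ℝ⁻.
x=-1.61: |R|=0.3403
R=−1: 1+7/8x = −1+1/8x ⇒ -3/4x=2 ⇒ x=2/(-3/4)=-2.6667
Confirm numerically:
  x=-2.525: |R|=0.91924 <1
  x=-1.551: |R|=0.29913 <1
  x=-1.244: |R|=0.07659 <1
  x=-3.018: |R|=1.19132 >1
  x=-2.808: |R|=1.07846 >1
So |R|<1 on (-2.6667, 0).

(-2.6667,0); λ=-4 ⇒ h* = (8/3)/4 = 0.6667.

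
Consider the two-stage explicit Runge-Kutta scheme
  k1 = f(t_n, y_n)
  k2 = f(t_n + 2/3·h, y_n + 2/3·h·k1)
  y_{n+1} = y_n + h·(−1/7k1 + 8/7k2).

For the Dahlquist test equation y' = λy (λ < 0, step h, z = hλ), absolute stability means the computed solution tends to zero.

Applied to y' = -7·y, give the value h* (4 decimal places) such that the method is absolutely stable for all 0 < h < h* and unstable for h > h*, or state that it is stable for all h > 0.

Test eqn y'=λy, z=hλ:
  k1=λy_n ⇒ h·k1=z·y_n;  k2=λ(1+2/3z)y_n ⇒ h·k2=z(1+2/3z)y_n
  y_{n+1}/y_n = 1 − 1/7z + 8/7z(1+2/3z) = 1 + z + 16/21z²
  Hence R(z) = 1 + z + 16/21z².

Find x<0 with |R(x)|<1.
x=-1.39: |R|=1.0821
R=1: x+16/21x²=0 ⇒ x=−21/16=-1.3125; min R=1−1/(4·16/21)=0.6719>−1
Confirm numerically:
  x=-1.076: |R|=0.80612 <1
  x=-0.981: |R|=0.75223 <1
  x=-0.733: |R|=0.67636 <1
  x=-1.844: |R|=1.74673 >1
  x=-1.837: |R|=1.73410 >1
Interval (-1.3125, 0).

(-1.3125,0); λ=-7 ⇒ h* = (21/16)/7 = 0.1875.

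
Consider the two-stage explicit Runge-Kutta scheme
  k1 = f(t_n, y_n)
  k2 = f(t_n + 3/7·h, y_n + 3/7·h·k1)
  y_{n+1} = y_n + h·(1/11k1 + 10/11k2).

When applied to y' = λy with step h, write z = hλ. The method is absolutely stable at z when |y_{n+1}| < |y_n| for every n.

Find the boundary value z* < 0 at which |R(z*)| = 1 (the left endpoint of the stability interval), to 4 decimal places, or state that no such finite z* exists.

On y'=λy, z=hλ:
  k1=λy_n ⇒ h·k1=z·y_n;  k2=λ(1+3/7z)y_n ⇒ h·k2=z(1+3/7z)y_n
  y_{n+1}/y_n = 1 + 1/11z + 10/11z(1+3/7z) = 1 + z + 30/77z²
  Hence R(z) = 1 + z + 30/77z².

Solve |R(x)|<1 on ℝ⁻.
x=-0.97: |R|=0.3966
R=1: x+30/77x²=0 ⇒ x=−77/30=-2.5667; min R=1−1/(4·30/77)=0.3583>−1
Confirm numerically:
  x=-2.522: |R|=0.95611 <1
  x=-1.962: |R|=0.53778 <1
  x=-1.772: |R|=0.45137 <1
  x=-1.221: |R|=0.35985 <1
  x=-3.146: |R|=1.71010 >1
  x=-3.056: |R|=1.58262 >1
Stable set (-2.5667, 0).

left endpoint -2.5667.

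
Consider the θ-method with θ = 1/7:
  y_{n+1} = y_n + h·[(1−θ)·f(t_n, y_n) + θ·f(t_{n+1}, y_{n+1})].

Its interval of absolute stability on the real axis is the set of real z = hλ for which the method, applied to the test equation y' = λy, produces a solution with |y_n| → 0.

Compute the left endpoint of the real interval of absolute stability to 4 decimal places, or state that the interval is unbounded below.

z* = -2.8000.

With y'=λy (z=hλ):
  y_{n+1} = y_n + z·[6/7·y_n + 1/7·y_{n+1}] ⇒ (1 − 1/7z)y_{n+1} = (1 + 6/7z)y_n
  ⇒ R(z) = (1 + 6/7z)/(1 − 1/7z).

Boundary: |R(x)|=1, x<0.
x=-1.12: |R|=0.0345
R=−1: 1+6/7x = −1+1/7x ⇒ -5/7x=2 ⇒ x=2/(-5/7)=-2.8000
Confirm numerically:
  x=-2.677: |R|=0.93645 <1
  x=-2.433: |R|=0.80547 <1
  x=-1.606: |R|=0.30630 <1
  x=-1.485: |R|=0.22510 <1
  x=-3.116: |R|=1.15619 >1
  x=-3.061: |R|=1.12971 >1
  x=-2.878: |R|=1.03948 >1
Stable set (-2.8000, 0).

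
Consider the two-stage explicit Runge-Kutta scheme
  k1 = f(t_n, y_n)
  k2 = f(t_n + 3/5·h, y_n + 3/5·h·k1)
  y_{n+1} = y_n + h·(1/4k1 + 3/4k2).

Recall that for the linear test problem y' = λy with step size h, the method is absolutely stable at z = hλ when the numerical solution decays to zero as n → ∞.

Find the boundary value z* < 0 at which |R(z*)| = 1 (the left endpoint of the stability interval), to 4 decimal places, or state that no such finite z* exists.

z* = -2.2222.

Set f=λy, z=hλ:
  k1=λy_n ⇒ h·k1=z·y_n;  k2=λ(1+3/5z)y_n ⇒ h·k2=z(1+3/5z)y_n
  y_{n+1}/y_n = 1 + 1/4z + 3/4z(1+3/5z) = 1 + z + 9/20z²
  R(z) = 1 + z + 9/20z².

Solve |R(x)|<1 on ℝ⁻.
x=-1.19: |R|=0.4472
R=1: x+9/20x²=0 ⇒ x=−20/9=-2.2222; min R=1−1/(4·9/20)=0.4444>−1
Confirm numerically:
  x=-1.769: |R|=0.63921 <1
  x=-1.349: |R|=0.46991 <1
  x=-1.004: |R|=0.44961 <1
  x=-2.802: |R|=1.73104 >1
  x=-2.418: |R|=1.21303 >1
  x=-2.392: |R|=1.18275 >1
Interval (-2.2222, 0).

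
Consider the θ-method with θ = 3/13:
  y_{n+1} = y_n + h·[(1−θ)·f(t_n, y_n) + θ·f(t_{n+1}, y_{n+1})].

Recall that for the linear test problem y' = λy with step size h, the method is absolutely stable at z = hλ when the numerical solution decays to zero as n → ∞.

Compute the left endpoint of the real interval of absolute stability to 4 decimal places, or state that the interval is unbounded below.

left endpoint -3.7143.

With y'=λy (z=hλ):
  y_{n+1} = y_n + z·[10/13·y_n + 3/13·y_{n+1}] ⇒ (1 − 3/13z)y_{n+1} = (1 + 10/13z)y_n
  Hence R(z) = (1 + 10/13z)/(1 − 3/13z).

Solve |R(x)|<1 on ℝ⁻.
x=-1.28: |R|=0.0119
R=−1: 1+10/13x = −1+3/13x ⇒ -7/13x=2 ⇒ x=2/(-7/13)=-3.7143
Confirm numerically:
  x=-3.527: |R|=0.94440 <1
  x=-2.828: |R|=0.71123 <1
  x=-2.018: |R|=0.37682 <1
  x=-1.614: |R|=0.17599 <1
  x=-4.182: |R|=1.12816 >1
  x=-3.896: |R|=1.05152 >1
  x=-3.757: |R|=1.01232 >1
Interval (-3.7143, 0).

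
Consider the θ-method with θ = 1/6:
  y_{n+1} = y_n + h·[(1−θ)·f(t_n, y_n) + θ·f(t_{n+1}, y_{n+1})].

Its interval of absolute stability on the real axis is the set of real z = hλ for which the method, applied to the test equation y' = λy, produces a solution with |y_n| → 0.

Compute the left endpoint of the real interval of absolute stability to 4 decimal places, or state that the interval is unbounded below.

Test eqn y'=λy, z=hλ:
  y_{n+1} = y_n + z·[5/6·y_n + 1/6·y_{n+1}] ⇒ (1 − 1/6z)y_{n+1} = (1 + 5/6z)y_n
  so R(z) = (1 + 5/6z)/(1 − 1/6z).

Solve |R(x)|<1 on ℝ⁻.
x=-1.8: |R|=0.3846
R=−1: 1+5/6x = −1+1/6x ⇒ -2/3x=2 ⇒ x=2/(-2/3)=-3.0000
Confirm numerically:
  x=-1.434: |R|=0.15738 <1
  x=-1.369: |R|=0.11467 <1
  x=-1.227: |R|=0.01868 <1
  x=-3.396: |R|=1.16858 >1
  x=-3.169: |R|=1.07373 >1
Interval (-3.0000, 0).

left endpoint -3.0000.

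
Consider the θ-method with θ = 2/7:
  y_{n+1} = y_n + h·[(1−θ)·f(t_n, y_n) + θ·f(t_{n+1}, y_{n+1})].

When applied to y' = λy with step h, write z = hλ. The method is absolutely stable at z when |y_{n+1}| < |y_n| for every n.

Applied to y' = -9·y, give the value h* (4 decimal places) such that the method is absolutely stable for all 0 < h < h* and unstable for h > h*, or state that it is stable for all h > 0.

With y'=λy (z=hλ):
  y_{n+1} = y_n + z·[5/7·y_n + 2/7·y_{n+1}] ⇒ (1 − 2/7z)y_{n+1} = (1 + 5/7z)y_n
  Hence R(z) = (1 + 5/7z)/(1 − 2/7z).

Solve |R(x)|<1 on ℝ⁻.
x=-1.28: |R|=0.0628
R=−1: 1+5/7x = −1+2/7x ⇒ -3/7x=2 ⇒ x=2/(-3/7)=-4.6667
Confirm numerically:
  x=-3.970: |R|=0.86011 <1
  x=-3.725: |R|=0.80450 <1
  x=-3.514: |R|=0.75349 <1
  x=-2.721: |R|=0.53086 <1
  x=-5.202: |R|=1.09228 >1
  x=-4.744: |R|=1.01407 >1
So |R|<1 on (-4.6667, 0).

(-4.6667,0); λ=-9 ⇒ h* = (14/3)/9 = 0.5185.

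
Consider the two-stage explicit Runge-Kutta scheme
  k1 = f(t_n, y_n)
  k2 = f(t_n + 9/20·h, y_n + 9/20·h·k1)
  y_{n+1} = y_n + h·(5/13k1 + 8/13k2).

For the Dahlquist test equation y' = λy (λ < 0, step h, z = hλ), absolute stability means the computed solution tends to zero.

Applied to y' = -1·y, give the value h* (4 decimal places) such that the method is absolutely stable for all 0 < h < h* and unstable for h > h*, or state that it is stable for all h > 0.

Set f=λy, z=hλ:
  k1=λy_n ⇒ h·k1=z·y_n;  k2=λ(1+9/20z)y_n ⇒ h·k2=z(1+9/20z)y_n
  y_{n+1}/y_n = 1 + 5/13z + 8/13z(1+9/20z) = 1 + z + 18/65z²
  R(z) = 1 + z + 18/65z².

Need |R(x)|<1, x<0.
x=-1.46: |R|=0.1303
R=1: x+18/65x²=0 ⇒ x=−65/18=-3.6111; min R=1−1/(4·18/65)=0.0972>−1
Confirm numerically:
  x=-3.312: |R|=0.72566 <1
  x=-2.815: |R|=0.37940 <1
  x=-2.486: |R|=0.22544 <1
  x=-1.868: |R|=0.09830 <1
  x=-4.051: |R|=1.49347 >1
  x=-3.887: |R|=1.29697 >1
  x=-3.663: |R|=1.05263 >1
So |R|<1 on (-3.6111, 0).

(-3.6111,0); λ=-1 ⇒ h* = (65/18)/1 = 3.6111.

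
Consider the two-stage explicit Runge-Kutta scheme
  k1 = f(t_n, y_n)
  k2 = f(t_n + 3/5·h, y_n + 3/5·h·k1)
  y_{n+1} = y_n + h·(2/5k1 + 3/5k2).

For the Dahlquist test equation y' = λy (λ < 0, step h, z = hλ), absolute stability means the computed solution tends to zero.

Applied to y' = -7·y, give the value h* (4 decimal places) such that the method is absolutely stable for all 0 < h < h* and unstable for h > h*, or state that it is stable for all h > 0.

Test eqn y'=λy, z=hλ:
  k1=λy_n ⇒ h·k1=z·y_n;  k2=λ(1+3/5z)y_n ⇒ h·k2=z(1+3/5z)y_n
  y_{n+1}/y_n = 1 + 2/5z + 3/5z(1+3/5z) = 1 + z + 9/25z²
  Hence R(z) = 1 + z + 9/25z².

Solve |R(x)|<1 on ℝ⁻.
x=-1.49: |R|=0.3092
R=1: x+9/25x²=0 ⇒ x=−25/9=-2.7778; min R=1−1/(4·9/25)=0.3056>−1
Confirm numerically:
  x=-2.131: |R|=0.50382 <1
  x=-1.984: |R|=0.43305 <1
  x=-1.808: |R|=0.36879 <1
  x=-1.389: |R|=0.30556 <1
  x=-3.216: |R|=1.50736 >1
  x=-2.843: |R|=1.06675 >1
Interval (-2.7778, 0).

(-2.7778,0); λ=-7 ⇒ h* = (25/9)/7 = 0.3968.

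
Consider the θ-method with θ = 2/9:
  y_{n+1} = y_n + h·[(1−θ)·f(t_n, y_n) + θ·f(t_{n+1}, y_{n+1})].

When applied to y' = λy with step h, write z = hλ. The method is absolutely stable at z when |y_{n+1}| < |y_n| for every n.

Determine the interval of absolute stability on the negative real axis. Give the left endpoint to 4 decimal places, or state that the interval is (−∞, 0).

Set f=λy, z=hλ:
  y_{n+1} = y_n + z·[7/9·y_n + 2/9·y_{n+1}] ⇒ (1 − 2/9z)y_{n+1} = (1 + 7/9z)y_n
  Hence R(z) = (1 + 7/9z)/(1 − 2/9z).

Boundary: |R(x)|=1, x<0.
x=-0.99: |R|=0.1885
R=−1: 1+7/9x = −1+2/9x ⇒ -5/9x=2 ⇒ x=2/(-5/9)=-3.6000
Confirm numerically:
  x=-2.885: |R|=0.75796 <1
  x=-2.777: |R|=0.71726 <1
  x=-2.160: |R|=0.45946 <1
  x=-1.882: |R|=0.32701 <1
  x=-3.891: |R|=1.08670 >1
  x=-3.856: |R|=1.07659 >1
Stable set (-3.6000, 0).

(-3.6000, 0).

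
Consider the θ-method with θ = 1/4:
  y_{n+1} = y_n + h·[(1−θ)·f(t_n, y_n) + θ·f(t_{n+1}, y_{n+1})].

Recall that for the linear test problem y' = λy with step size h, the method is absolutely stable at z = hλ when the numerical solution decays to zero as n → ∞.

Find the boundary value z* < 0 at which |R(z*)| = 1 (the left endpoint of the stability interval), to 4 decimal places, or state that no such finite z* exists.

left endpoint -4.0000.

With y'=λy (z=hλ):
  y_{n+1} = y_n + z·[3/4·y_n + 1/4·y_{n+1}] ⇒ (1 − 1/4z)y_{n+1} = (1 + 3/4z)y_n
  Hence R(z) = (1 + 3/4z)/(1 − 1/4z).

Find x<0 with |R(x)|<1.
x=-1.75: |R|=0.2174
R=−1: 1+3/4x = −1+1/4x ⇒ -1/2x=2 ⇒ x=2/(-1/2)=-4.0000
Confirm numerically:
  x=-3.962: |R|=0.99045 <1
  x=-1.857: |R|=0.26823 <1
  x=-1.814: |R|=0.24802 <1
  x=-4.524: |R|=1.12295 >1
  x=-4.263: |R|=1.06366 >1
Interval (-4.0000, 0).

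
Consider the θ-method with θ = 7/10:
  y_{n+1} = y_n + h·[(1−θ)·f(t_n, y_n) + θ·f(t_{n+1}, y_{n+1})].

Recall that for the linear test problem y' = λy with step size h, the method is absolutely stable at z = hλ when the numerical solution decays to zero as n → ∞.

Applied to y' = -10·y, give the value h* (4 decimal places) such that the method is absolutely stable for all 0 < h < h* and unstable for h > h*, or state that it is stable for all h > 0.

Test eqn y'=λy, z=hλ:
  y_{n+1} = y_n + z·[3/10·y_n + 7/10·y_{n+1}] ⇒ (1 − 7/10z)y_{n+1} = (1 + 3/10z)y_n
  Hence R(z) = (1 + 3/10z)/(1 − 7/10z).

Boundary: |R(x)|=1, x<0.
x=-1.36: |R|=0.3033
x=-2: |R|=0.1667
x=-10: |R|=0.2500
x=-100: |R|=0.4085
θ=7/10≥1/2 ⇒ |1+3/10x|<|1−7/10x| ∀x<0 ⇒ stable on all of ℝ⁻.

unbounded; (−∞, 0). Any h>0 works for λ=-10.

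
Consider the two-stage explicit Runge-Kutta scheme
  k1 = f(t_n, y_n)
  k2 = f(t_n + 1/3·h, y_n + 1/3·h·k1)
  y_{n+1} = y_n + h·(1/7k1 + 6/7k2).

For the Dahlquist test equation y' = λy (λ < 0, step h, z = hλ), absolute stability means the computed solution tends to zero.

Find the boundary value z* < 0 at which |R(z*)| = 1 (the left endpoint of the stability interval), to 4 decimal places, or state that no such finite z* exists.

With y'=λy (z=hλ):
  k1=λy_n ⇒ h·k1=z·y_n;  k2=λ(1+1/3z)y_n ⇒ h·k2=z(1+1/3z)y_n
  y_{n+1}/y_n = 1 + 1/7z + 6/7z(1+1/3z) = 1 + z + 2/7z²
  so R(z) = 1 + z + 2/7z².

Solve |R(x)|<1 on ℝ⁻.
x=-1.49: |R|=0.1443
R=1: x+2/7x²=0 ⇒ x=−7/2=-3.5000; min R=1−1/(4·2/7)=0.1250>−1
Confirm numerically:
  x=-2.727: |R|=0.39772 <1
  x=-2.546: |R|=0.30603 <1
  x=-2.139: |R|=0.16823 <1
  x=-1.728: |R|=0.12514 <1
  x=-3.889: |R|=1.43223 >1
  x=-3.700: |R|=1.21143 >1
Stable set (-3.5000, 0).

z* = -3.5000.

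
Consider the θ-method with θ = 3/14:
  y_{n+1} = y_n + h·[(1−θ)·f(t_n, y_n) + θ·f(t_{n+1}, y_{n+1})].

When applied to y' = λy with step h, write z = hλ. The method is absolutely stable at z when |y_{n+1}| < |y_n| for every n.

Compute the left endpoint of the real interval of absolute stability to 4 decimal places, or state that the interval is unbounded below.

Set f=λy, z=hλ:
  y_{n+1} = y_n + z·[11/14·y_n + 3/14·y_{n+1}] ⇒ (1 − 3/14z)y_{n+1} = (1 + 11/14z)y_n
  R(z) = (1 + 11/14z)/(1 − 3/14z).

Boundary: |R(x)|=1, x<0.
x=-1.63: |R|=0.2080
R=−1: 1+11/14x = −1+3/14x ⇒ -4/7x=2 ⇒ x=2/(-4/7)=-3.5000
Confirm numerically:
  x=-3.231: |R|=0.90917 <1
  x=-3.139: |R|=0.87667 <1
  x=-2.404: |R|=0.58665 <1
  x=-4.083: |R|=1.17768 >1
  x=-3.923: |R|=1.13132 >1
  x=-3.660: |R|=1.05124 >1
So |R|<1 on (-3.5000, 0).

left endpoint -3.5000.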